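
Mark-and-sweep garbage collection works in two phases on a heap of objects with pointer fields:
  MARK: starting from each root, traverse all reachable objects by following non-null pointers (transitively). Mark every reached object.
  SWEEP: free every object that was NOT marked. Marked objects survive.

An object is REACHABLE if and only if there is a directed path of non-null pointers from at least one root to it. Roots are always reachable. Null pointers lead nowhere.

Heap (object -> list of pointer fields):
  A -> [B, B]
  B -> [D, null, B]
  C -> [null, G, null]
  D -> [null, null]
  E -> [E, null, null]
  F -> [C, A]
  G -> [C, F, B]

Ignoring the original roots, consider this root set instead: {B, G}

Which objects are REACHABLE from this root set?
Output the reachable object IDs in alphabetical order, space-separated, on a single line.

Roots: B G
Mark B: refs=D null B, marked=B
Mark G: refs=C F B, marked=B G
Mark D: refs=null null, marked=B D G
Mark C: refs=null G null, marked=B C D G
Mark F: refs=C A, marked=B C D F G
Mark A: refs=B B, marked=A B C D F G
Unmarked (collected): E

Answer: A B C D F G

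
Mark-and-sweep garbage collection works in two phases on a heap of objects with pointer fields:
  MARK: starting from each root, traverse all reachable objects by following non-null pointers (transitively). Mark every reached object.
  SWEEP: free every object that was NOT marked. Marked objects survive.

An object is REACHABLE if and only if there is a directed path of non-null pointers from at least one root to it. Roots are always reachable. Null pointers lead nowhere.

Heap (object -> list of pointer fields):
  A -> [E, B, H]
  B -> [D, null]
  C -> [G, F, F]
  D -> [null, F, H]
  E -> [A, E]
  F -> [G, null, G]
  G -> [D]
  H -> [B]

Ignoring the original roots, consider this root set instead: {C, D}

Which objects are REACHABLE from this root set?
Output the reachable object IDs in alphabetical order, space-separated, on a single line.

Answer: B C D F G H

Derivation:
Roots: C D
Mark C: refs=G F F, marked=C
Mark D: refs=null F H, marked=C D
Mark G: refs=D, marked=C D G
Mark F: refs=G null G, marked=C D F G
Mark H: refs=B, marked=C D F G H
Mark B: refs=D null, marked=B C D F G H
Unmarked (collected): A E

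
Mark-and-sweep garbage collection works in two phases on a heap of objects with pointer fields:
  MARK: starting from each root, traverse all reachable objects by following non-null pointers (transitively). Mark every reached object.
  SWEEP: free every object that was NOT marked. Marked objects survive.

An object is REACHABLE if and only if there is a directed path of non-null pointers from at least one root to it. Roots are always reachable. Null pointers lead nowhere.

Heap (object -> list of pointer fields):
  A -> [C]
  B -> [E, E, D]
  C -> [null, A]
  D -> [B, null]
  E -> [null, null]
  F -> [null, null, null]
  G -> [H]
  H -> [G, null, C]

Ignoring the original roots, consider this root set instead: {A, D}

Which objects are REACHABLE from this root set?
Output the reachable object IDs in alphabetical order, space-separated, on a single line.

Answer: A B C D E

Derivation:
Roots: A D
Mark A: refs=C, marked=A
Mark D: refs=B null, marked=A D
Mark C: refs=null A, marked=A C D
Mark B: refs=E E D, marked=A B C D
Mark E: refs=null null, marked=A B C D E
Unmarked (collected): F G H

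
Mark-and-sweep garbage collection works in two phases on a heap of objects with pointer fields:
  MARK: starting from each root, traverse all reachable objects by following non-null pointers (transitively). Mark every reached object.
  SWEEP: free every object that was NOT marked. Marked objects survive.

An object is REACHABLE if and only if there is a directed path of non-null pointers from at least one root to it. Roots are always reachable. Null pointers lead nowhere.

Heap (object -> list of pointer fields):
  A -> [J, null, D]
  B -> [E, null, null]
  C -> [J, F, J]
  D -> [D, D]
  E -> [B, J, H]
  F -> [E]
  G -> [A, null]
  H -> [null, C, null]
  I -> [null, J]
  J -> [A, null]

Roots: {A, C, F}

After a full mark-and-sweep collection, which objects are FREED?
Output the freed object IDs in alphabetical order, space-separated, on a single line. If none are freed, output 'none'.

Roots: A C F
Mark A: refs=J null D, marked=A
Mark C: refs=J F J, marked=A C
Mark F: refs=E, marked=A C F
Mark J: refs=A null, marked=A C F J
Mark D: refs=D D, marked=A C D F J
Mark E: refs=B J H, marked=A C D E F J
Mark B: refs=E null null, marked=A B C D E F J
Mark H: refs=null C null, marked=A B C D E F H J
Unmarked (collected): G I

Answer: G I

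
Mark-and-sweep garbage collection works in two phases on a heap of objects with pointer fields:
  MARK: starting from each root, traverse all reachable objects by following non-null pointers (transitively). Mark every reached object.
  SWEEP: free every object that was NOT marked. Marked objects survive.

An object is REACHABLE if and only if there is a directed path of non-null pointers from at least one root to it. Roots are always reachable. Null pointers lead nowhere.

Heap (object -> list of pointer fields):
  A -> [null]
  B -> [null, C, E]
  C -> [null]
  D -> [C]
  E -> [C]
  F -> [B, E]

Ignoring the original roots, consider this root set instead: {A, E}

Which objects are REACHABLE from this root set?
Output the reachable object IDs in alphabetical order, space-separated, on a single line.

Answer: A C E

Derivation:
Roots: A E
Mark A: refs=null, marked=A
Mark E: refs=C, marked=A E
Mark C: refs=null, marked=A C E
Unmarked (collected): B D F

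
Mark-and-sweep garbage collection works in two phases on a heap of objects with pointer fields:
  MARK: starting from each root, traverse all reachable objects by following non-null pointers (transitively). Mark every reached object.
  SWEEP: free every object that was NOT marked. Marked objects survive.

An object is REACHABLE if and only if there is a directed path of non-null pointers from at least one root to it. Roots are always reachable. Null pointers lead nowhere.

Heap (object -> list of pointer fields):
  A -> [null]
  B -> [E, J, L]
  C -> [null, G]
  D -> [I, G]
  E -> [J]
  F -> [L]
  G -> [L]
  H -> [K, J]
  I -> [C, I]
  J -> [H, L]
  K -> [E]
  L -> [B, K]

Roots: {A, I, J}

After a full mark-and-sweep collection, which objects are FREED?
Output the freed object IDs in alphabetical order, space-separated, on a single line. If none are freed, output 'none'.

Roots: A I J
Mark A: refs=null, marked=A
Mark I: refs=C I, marked=A I
Mark J: refs=H L, marked=A I J
Mark C: refs=null G, marked=A C I J
Mark H: refs=K J, marked=A C H I J
Mark L: refs=B K, marked=A C H I J L
Mark G: refs=L, marked=A C G H I J L
Mark K: refs=E, marked=A C G H I J K L
Mark B: refs=E J L, marked=A B C G H I J K L
Mark E: refs=J, marked=A B C E G H I J K L
Unmarked (collected): D F

Answer: D F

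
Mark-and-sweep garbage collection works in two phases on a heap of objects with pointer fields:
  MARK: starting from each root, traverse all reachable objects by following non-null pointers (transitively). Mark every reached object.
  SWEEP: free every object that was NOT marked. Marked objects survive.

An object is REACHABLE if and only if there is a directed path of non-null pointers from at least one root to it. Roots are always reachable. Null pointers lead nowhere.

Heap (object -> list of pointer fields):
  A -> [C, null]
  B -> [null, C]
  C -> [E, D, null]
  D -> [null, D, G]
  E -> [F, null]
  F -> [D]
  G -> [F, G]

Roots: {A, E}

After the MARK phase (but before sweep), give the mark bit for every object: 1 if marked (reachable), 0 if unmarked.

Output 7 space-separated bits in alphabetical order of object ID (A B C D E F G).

Roots: A E
Mark A: refs=C null, marked=A
Mark E: refs=F null, marked=A E
Mark C: refs=E D null, marked=A C E
Mark F: refs=D, marked=A C E F
Mark D: refs=null D G, marked=A C D E F
Mark G: refs=F G, marked=A C D E F G
Unmarked (collected): B

Answer: 1 0 1 1 1 1 1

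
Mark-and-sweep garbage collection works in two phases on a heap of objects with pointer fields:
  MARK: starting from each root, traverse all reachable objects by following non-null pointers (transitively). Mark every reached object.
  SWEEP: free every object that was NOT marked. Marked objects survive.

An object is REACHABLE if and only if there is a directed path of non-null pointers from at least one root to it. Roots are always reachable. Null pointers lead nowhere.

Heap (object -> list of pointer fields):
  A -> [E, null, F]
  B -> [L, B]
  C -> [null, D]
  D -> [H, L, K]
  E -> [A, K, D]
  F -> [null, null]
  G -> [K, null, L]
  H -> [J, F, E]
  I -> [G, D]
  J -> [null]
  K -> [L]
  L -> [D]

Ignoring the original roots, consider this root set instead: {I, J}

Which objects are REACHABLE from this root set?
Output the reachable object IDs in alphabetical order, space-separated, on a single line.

Roots: I J
Mark I: refs=G D, marked=I
Mark J: refs=null, marked=I J
Mark G: refs=K null L, marked=G I J
Mark D: refs=H L K, marked=D G I J
Mark K: refs=L, marked=D G I J K
Mark L: refs=D, marked=D G I J K L
Mark H: refs=J F E, marked=D G H I J K L
Mark F: refs=null null, marked=D F G H I J K L
Mark E: refs=A K D, marked=D E F G H I J K L
Mark A: refs=E null F, marked=A D E F G H I J K L
Unmarked (collected): B C

Answer: A D E F G H I J K L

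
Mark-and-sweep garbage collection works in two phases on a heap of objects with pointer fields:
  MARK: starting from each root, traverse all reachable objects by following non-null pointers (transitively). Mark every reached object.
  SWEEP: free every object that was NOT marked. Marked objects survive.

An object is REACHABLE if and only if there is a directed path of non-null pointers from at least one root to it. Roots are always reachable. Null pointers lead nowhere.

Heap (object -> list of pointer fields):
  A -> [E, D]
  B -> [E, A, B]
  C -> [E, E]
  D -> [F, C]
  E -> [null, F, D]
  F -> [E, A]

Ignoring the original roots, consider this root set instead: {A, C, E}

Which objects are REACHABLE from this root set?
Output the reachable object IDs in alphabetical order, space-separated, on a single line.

Answer: A C D E F

Derivation:
Roots: A C E
Mark A: refs=E D, marked=A
Mark C: refs=E E, marked=A C
Mark E: refs=null F D, marked=A C E
Mark D: refs=F C, marked=A C D E
Mark F: refs=E A, marked=A C D E F
Unmarked (collected): B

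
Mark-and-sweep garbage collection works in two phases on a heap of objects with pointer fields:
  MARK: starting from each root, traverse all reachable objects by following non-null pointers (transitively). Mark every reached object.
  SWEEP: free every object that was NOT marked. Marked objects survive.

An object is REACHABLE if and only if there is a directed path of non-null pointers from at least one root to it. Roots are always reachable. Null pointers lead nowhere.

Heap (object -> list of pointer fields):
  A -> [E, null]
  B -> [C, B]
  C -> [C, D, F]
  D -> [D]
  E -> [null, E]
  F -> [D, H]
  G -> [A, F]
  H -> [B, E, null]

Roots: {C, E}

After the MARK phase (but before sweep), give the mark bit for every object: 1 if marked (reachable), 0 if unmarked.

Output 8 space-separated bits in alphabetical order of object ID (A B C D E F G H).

Answer: 0 1 1 1 1 1 0 1

Derivation:
Roots: C E
Mark C: refs=C D F, marked=C
Mark E: refs=null E, marked=C E
Mark D: refs=D, marked=C D E
Mark F: refs=D H, marked=C D E F
Mark H: refs=B E null, marked=C D E F H
Mark B: refs=C B, marked=B C D E F H
Unmarked (collected): A G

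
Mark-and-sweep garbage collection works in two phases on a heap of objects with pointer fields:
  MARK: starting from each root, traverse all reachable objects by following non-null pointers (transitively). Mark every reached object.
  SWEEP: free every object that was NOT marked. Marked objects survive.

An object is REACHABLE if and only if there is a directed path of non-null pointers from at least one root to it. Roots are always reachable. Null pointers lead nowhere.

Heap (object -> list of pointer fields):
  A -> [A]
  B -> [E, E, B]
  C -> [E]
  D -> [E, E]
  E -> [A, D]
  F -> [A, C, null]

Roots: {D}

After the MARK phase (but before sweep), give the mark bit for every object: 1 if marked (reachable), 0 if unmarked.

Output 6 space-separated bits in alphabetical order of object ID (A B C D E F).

Answer: 1 0 0 1 1 0

Derivation:
Roots: D
Mark D: refs=E E, marked=D
Mark E: refs=A D, marked=D E
Mark A: refs=A, marked=A D E
Unmarked (collected): B C F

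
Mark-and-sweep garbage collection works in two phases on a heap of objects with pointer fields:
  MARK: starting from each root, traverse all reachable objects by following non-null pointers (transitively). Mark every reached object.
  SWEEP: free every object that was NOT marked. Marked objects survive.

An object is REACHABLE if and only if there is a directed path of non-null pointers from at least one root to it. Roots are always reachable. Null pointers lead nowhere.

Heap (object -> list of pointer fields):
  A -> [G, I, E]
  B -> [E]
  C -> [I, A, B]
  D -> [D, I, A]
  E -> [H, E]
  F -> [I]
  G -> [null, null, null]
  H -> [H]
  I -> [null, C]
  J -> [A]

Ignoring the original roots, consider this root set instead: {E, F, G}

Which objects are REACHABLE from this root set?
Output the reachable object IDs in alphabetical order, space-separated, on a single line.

Roots: E F G
Mark E: refs=H E, marked=E
Mark F: refs=I, marked=E F
Mark G: refs=null null null, marked=E F G
Mark H: refs=H, marked=E F G H
Mark I: refs=null C, marked=E F G H I
Mark C: refs=I A B, marked=C E F G H I
Mark A: refs=G I E, marked=A C E F G H I
Mark B: refs=E, marked=A B C E F G H I
Unmarked (collected): D J

Answer: A B C E F G H I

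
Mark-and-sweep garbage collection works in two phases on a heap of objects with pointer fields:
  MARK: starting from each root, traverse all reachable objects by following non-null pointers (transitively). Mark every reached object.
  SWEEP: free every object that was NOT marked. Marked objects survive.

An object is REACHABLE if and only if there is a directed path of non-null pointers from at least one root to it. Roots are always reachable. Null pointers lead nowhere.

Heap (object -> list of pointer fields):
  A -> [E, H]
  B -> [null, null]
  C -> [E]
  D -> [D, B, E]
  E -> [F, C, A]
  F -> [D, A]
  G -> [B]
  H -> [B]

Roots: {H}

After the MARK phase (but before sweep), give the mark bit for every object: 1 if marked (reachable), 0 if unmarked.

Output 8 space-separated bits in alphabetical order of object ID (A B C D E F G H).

Roots: H
Mark H: refs=B, marked=H
Mark B: refs=null null, marked=B H
Unmarked (collected): A C D E F G

Answer: 0 1 0 0 0 0 0 1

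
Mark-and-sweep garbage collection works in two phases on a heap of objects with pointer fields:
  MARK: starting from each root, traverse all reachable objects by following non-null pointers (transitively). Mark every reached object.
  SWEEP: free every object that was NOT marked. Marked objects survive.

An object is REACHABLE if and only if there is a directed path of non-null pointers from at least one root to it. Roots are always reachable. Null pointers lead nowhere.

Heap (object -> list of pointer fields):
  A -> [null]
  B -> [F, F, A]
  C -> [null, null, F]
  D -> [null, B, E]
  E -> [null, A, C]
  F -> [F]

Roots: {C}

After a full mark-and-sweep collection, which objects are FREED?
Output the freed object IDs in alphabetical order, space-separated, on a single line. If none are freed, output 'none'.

Answer: A B D E

Derivation:
Roots: C
Mark C: refs=null null F, marked=C
Mark F: refs=F, marked=C F
Unmarked (collected): A B D E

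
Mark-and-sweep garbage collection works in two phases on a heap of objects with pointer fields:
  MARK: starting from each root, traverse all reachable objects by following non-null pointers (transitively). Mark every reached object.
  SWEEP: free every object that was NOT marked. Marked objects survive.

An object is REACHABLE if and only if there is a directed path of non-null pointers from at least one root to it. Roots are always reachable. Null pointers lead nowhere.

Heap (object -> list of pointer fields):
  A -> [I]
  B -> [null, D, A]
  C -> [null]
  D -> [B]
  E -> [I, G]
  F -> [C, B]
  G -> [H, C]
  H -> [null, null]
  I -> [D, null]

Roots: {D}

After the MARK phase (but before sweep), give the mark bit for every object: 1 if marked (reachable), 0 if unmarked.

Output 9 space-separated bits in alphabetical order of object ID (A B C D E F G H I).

Roots: D
Mark D: refs=B, marked=D
Mark B: refs=null D A, marked=B D
Mark A: refs=I, marked=A B D
Mark I: refs=D null, marked=A B D I
Unmarked (collected): C E F G H

Answer: 1 1 0 1 0 0 0 0 1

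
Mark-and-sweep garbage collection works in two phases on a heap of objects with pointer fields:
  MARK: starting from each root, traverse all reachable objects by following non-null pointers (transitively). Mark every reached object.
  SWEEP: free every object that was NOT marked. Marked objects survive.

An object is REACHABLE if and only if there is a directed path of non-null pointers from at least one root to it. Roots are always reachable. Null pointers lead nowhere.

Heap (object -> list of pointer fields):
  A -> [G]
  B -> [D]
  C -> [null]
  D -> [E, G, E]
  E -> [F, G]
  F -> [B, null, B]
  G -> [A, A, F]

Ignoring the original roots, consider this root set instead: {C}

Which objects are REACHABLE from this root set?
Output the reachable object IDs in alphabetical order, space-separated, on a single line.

Roots: C
Mark C: refs=null, marked=C
Unmarked (collected): A B D E F G

Answer: C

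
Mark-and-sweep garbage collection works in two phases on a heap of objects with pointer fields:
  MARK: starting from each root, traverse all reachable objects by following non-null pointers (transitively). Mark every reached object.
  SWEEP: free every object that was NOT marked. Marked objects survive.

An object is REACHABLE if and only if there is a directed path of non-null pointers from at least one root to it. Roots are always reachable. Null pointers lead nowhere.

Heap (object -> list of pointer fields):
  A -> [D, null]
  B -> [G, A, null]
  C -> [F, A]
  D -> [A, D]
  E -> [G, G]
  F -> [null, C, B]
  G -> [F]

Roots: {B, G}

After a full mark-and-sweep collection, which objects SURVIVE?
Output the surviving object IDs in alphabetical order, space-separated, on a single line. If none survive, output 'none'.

Roots: B G
Mark B: refs=G A null, marked=B
Mark G: refs=F, marked=B G
Mark A: refs=D null, marked=A B G
Mark F: refs=null C B, marked=A B F G
Mark D: refs=A D, marked=A B D F G
Mark C: refs=F A, marked=A B C D F G
Unmarked (collected): E

Answer: A B C D F G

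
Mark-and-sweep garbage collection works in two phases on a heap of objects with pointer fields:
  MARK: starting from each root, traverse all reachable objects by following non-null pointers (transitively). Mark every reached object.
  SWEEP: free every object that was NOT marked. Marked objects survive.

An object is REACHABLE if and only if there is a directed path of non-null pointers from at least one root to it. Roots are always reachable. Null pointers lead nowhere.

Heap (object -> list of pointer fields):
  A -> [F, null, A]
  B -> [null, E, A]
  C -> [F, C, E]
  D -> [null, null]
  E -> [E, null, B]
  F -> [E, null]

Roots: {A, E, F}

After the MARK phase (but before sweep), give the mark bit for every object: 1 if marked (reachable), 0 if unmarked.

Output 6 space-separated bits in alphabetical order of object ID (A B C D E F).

Roots: A E F
Mark A: refs=F null A, marked=A
Mark E: refs=E null B, marked=A E
Mark F: refs=E null, marked=A E F
Mark B: refs=null E A, marked=A B E F
Unmarked (collected): C D

Answer: 1 1 0 0 1 1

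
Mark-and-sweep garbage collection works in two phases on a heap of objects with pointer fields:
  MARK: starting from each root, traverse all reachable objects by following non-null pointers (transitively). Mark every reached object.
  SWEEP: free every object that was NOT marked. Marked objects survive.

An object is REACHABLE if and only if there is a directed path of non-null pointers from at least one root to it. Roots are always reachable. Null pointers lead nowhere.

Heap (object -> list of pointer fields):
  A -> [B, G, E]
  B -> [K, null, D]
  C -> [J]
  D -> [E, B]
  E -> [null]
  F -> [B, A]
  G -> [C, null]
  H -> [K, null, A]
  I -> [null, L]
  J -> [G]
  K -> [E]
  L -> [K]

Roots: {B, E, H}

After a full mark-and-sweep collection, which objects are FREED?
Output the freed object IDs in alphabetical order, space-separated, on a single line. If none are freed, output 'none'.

Roots: B E H
Mark B: refs=K null D, marked=B
Mark E: refs=null, marked=B E
Mark H: refs=K null A, marked=B E H
Mark K: refs=E, marked=B E H K
Mark D: refs=E B, marked=B D E H K
Mark A: refs=B G E, marked=A B D E H K
Mark G: refs=C null, marked=A B D E G H K
Mark C: refs=J, marked=A B C D E G H K
Mark J: refs=G, marked=A B C D E G H J K
Unmarked (collected): F I L

Answer: F I L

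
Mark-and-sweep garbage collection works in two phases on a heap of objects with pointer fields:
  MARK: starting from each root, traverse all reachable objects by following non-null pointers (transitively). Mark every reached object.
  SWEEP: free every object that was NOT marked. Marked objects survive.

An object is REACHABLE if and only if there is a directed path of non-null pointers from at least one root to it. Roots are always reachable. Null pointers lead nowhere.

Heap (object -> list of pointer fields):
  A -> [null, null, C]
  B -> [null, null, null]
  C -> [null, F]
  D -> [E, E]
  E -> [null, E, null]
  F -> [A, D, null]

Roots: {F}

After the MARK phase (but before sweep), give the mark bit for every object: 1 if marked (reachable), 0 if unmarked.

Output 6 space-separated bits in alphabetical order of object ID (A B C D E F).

Roots: F
Mark F: refs=A D null, marked=F
Mark A: refs=null null C, marked=A F
Mark D: refs=E E, marked=A D F
Mark C: refs=null F, marked=A C D F
Mark E: refs=null E null, marked=A C D E F
Unmarked (collected): B

Answer: 1 0 1 1 1 1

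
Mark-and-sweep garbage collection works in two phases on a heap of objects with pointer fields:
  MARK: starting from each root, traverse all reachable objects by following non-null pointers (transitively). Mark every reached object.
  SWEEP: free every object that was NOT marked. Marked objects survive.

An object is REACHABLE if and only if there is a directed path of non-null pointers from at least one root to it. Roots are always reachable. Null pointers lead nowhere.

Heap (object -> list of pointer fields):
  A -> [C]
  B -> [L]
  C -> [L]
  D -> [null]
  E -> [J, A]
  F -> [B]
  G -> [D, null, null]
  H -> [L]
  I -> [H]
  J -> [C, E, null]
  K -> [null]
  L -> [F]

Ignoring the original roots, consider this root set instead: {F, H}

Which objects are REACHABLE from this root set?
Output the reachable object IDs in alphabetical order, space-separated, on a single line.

Answer: B F H L

Derivation:
Roots: F H
Mark F: refs=B, marked=F
Mark H: refs=L, marked=F H
Mark B: refs=L, marked=B F H
Mark L: refs=F, marked=B F H L
Unmarked (collected): A C D E G I J K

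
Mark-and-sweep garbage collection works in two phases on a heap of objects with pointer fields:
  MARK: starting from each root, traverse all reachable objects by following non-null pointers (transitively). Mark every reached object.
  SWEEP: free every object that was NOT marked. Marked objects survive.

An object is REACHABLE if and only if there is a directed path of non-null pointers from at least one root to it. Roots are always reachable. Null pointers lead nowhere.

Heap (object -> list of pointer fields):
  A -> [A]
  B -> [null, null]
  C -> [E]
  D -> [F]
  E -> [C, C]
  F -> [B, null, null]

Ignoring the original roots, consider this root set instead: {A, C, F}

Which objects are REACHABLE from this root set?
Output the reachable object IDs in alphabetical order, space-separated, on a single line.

Roots: A C F
Mark A: refs=A, marked=A
Mark C: refs=E, marked=A C
Mark F: refs=B null null, marked=A C F
Mark E: refs=C C, marked=A C E F
Mark B: refs=null null, marked=A B C E F
Unmarked (collected): D

Answer: A B C E F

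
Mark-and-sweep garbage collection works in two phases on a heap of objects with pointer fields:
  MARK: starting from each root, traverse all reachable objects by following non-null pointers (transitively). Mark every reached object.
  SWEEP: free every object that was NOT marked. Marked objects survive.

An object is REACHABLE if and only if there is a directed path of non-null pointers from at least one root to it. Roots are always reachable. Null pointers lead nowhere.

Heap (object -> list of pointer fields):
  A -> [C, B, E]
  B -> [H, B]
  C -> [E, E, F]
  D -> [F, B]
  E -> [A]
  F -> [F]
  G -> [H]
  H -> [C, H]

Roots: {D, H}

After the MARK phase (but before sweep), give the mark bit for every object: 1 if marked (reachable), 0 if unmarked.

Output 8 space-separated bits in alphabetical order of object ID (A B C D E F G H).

Roots: D H
Mark D: refs=F B, marked=D
Mark H: refs=C H, marked=D H
Mark F: refs=F, marked=D F H
Mark B: refs=H B, marked=B D F H
Mark C: refs=E E F, marked=B C D F H
Mark E: refs=A, marked=B C D E F H
Mark A: refs=C B E, marked=A B C D E F H
Unmarked (collected): G

Answer: 1 1 1 1 1 1 0 1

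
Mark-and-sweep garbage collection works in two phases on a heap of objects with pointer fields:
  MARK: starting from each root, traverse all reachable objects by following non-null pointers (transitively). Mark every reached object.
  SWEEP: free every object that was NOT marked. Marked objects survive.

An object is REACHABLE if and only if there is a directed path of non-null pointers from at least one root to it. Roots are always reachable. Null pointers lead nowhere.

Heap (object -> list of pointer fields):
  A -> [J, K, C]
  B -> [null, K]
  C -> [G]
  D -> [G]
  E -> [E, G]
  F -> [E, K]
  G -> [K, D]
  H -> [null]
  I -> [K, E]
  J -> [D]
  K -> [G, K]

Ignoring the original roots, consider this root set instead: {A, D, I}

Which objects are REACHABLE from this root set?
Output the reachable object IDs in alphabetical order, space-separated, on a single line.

Answer: A C D E G I J K

Derivation:
Roots: A D I
Mark A: refs=J K C, marked=A
Mark D: refs=G, marked=A D
Mark I: refs=K E, marked=A D I
Mark J: refs=D, marked=A D I J
Mark K: refs=G K, marked=A D I J K
Mark C: refs=G, marked=A C D I J K
Mark G: refs=K D, marked=A C D G I J K
Mark E: refs=E G, marked=A C D E G I J K
Unmarked (collected): B F H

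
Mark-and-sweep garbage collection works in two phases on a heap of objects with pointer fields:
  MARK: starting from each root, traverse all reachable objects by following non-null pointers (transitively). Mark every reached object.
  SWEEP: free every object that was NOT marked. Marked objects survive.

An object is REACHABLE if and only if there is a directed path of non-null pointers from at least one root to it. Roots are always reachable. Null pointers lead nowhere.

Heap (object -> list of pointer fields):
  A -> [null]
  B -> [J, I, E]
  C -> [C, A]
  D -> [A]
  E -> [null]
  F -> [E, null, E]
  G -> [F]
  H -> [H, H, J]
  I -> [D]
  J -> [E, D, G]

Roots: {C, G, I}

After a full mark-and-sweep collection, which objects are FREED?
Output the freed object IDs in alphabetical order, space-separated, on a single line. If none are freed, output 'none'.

Roots: C G I
Mark C: refs=C A, marked=C
Mark G: refs=F, marked=C G
Mark I: refs=D, marked=C G I
Mark A: refs=null, marked=A C G I
Mark F: refs=E null E, marked=A C F G I
Mark D: refs=A, marked=A C D F G I
Mark E: refs=null, marked=A C D E F G I
Unmarked (collected): B H J

Answer: B H J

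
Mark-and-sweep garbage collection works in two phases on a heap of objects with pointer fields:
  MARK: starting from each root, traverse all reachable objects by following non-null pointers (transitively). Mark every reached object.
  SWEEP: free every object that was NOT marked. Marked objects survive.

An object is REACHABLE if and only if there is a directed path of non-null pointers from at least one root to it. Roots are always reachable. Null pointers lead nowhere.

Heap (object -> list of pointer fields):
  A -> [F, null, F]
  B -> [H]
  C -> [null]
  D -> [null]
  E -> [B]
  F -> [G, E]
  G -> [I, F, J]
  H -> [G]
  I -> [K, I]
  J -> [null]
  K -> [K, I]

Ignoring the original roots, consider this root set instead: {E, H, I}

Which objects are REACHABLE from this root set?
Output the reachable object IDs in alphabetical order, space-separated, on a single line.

Roots: E H I
Mark E: refs=B, marked=E
Mark H: refs=G, marked=E H
Mark I: refs=K I, marked=E H I
Mark B: refs=H, marked=B E H I
Mark G: refs=I F J, marked=B E G H I
Mark K: refs=K I, marked=B E G H I K
Mark F: refs=G E, marked=B E F G H I K
Mark J: refs=null, marked=B E F G H I J K
Unmarked (collected): A C D

Answer: B E F G H I J K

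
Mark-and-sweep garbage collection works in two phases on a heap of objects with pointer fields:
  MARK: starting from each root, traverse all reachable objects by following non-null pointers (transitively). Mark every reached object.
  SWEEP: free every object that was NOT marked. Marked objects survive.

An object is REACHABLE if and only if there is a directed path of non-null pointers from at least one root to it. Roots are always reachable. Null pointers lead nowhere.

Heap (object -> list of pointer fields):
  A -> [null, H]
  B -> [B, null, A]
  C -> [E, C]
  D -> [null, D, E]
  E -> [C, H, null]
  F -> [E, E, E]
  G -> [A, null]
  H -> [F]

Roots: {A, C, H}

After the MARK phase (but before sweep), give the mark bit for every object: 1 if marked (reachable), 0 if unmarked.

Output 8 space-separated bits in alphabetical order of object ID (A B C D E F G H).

Roots: A C H
Mark A: refs=null H, marked=A
Mark C: refs=E C, marked=A C
Mark H: refs=F, marked=A C H
Mark E: refs=C H null, marked=A C E H
Mark F: refs=E E E, marked=A C E F H
Unmarked (collected): B D G

Answer: 1 0 1 0 1 1 0 1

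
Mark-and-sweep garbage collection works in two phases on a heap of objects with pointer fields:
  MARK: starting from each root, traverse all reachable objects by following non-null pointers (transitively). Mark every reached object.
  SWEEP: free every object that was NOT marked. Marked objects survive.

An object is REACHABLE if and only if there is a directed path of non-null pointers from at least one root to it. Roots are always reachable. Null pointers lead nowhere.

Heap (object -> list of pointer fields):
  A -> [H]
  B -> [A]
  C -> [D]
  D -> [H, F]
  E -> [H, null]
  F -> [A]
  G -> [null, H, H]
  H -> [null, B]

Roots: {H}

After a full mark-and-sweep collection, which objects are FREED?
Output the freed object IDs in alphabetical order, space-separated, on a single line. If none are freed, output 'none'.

Answer: C D E F G

Derivation:
Roots: H
Mark H: refs=null B, marked=H
Mark B: refs=A, marked=B H
Mark A: refs=H, marked=A B H
Unmarked (collected): C D E F G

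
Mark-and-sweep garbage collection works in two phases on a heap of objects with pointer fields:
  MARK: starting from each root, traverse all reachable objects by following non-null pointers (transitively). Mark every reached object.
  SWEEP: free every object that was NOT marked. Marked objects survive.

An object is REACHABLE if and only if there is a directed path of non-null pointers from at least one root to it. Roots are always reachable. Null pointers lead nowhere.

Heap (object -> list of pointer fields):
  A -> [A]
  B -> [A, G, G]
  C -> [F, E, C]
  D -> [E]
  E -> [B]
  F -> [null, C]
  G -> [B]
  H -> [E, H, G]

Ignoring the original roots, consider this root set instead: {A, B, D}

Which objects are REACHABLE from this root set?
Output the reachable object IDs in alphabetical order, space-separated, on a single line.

Roots: A B D
Mark A: refs=A, marked=A
Mark B: refs=A G G, marked=A B
Mark D: refs=E, marked=A B D
Mark G: refs=B, marked=A B D G
Mark E: refs=B, marked=A B D E G
Unmarked (collected): C F H

Answer: A B D E G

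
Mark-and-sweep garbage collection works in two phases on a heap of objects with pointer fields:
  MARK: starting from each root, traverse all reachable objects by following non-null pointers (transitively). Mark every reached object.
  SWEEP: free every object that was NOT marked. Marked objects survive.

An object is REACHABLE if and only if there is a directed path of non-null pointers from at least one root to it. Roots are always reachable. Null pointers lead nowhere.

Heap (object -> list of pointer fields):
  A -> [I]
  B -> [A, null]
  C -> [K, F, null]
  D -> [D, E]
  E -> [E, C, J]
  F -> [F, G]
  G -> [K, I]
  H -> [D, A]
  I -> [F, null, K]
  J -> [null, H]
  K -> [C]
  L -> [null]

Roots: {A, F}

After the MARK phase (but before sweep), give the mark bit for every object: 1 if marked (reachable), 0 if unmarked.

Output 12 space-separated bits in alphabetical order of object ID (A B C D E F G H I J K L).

Roots: A F
Mark A: refs=I, marked=A
Mark F: refs=F G, marked=A F
Mark I: refs=F null K, marked=A F I
Mark G: refs=K I, marked=A F G I
Mark K: refs=C, marked=A F G I K
Mark C: refs=K F null, marked=A C F G I K
Unmarked (collected): B D E H J L

Answer: 1 0 1 0 0 1 1 0 1 0 1 0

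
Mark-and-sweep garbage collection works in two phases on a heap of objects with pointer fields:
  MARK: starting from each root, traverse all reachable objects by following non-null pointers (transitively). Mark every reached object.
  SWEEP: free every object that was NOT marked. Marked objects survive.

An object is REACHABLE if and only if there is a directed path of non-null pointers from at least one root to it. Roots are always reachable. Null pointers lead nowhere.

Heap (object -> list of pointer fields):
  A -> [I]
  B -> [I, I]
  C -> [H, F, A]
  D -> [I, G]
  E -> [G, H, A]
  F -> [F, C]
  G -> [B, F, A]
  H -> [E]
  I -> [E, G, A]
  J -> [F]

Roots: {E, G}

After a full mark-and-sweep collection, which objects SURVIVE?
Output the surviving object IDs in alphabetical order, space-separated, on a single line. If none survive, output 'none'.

Answer: A B C E F G H I

Derivation:
Roots: E G
Mark E: refs=G H A, marked=E
Mark G: refs=B F A, marked=E G
Mark H: refs=E, marked=E G H
Mark A: refs=I, marked=A E G H
Mark B: refs=I I, marked=A B E G H
Mark F: refs=F C, marked=A B E F G H
Mark I: refs=E G A, marked=A B E F G H I
Mark C: refs=H F A, marked=A B C E F G H I
Unmarked (collected): D J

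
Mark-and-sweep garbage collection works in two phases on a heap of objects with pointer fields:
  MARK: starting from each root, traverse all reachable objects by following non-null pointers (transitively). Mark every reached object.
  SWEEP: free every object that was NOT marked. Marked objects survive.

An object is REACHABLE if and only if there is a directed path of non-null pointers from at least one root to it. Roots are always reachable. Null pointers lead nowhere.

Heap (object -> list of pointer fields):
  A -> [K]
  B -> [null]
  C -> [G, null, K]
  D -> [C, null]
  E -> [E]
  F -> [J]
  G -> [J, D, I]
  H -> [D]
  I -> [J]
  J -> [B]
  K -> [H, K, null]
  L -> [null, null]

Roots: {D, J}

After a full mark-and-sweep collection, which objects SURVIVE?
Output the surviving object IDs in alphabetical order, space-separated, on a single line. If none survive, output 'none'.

Roots: D J
Mark D: refs=C null, marked=D
Mark J: refs=B, marked=D J
Mark C: refs=G null K, marked=C D J
Mark B: refs=null, marked=B C D J
Mark G: refs=J D I, marked=B C D G J
Mark K: refs=H K null, marked=B C D G J K
Mark I: refs=J, marked=B C D G I J K
Mark H: refs=D, marked=B C D G H I J K
Unmarked (collected): A E F L

Answer: B C D G H I J K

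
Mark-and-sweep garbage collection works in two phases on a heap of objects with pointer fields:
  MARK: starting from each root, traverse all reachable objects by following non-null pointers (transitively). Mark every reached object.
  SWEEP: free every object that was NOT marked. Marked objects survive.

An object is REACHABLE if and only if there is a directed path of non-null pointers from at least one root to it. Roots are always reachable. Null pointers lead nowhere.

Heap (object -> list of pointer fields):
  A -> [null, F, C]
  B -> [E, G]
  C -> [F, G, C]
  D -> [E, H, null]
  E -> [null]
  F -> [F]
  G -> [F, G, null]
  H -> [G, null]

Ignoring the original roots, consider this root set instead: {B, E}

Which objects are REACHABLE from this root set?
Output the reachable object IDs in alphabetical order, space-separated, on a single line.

Roots: B E
Mark B: refs=E G, marked=B
Mark E: refs=null, marked=B E
Mark G: refs=F G null, marked=B E G
Mark F: refs=F, marked=B E F G
Unmarked (collected): A C D H

Answer: B E F G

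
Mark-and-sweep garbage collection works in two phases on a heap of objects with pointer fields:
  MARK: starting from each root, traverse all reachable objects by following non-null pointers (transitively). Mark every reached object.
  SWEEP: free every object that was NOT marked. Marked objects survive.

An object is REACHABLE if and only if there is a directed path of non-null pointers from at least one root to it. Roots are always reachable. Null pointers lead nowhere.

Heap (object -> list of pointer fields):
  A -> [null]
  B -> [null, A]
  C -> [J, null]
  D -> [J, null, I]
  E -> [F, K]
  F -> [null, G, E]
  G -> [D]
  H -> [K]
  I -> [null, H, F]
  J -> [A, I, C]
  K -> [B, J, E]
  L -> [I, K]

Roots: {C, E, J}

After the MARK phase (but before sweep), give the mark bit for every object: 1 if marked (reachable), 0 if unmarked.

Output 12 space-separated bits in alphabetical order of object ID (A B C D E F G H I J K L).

Answer: 1 1 1 1 1 1 1 1 1 1 1 0

Derivation:
Roots: C E J
Mark C: refs=J null, marked=C
Mark E: refs=F K, marked=C E
Mark J: refs=A I C, marked=C E J
Mark F: refs=null G E, marked=C E F J
Mark K: refs=B J E, marked=C E F J K
Mark A: refs=null, marked=A C E F J K
Mark I: refs=null H F, marked=A C E F I J K
Mark G: refs=D, marked=A C E F G I J K
Mark B: refs=null A, marked=A B C E F G I J K
Mark H: refs=K, marked=A B C E F G H I J K
Mark D: refs=J null I, marked=A B C D E F G H I J K
Unmarked (collected): L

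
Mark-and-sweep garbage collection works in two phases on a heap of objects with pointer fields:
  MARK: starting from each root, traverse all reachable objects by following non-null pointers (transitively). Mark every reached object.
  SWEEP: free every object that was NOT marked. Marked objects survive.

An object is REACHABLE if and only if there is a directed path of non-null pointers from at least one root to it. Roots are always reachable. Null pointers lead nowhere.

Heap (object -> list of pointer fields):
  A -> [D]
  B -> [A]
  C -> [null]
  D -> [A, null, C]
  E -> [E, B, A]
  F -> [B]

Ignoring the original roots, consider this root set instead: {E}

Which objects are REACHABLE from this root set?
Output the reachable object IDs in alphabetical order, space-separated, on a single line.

Answer: A B C D E

Derivation:
Roots: E
Mark E: refs=E B A, marked=E
Mark B: refs=A, marked=B E
Mark A: refs=D, marked=A B E
Mark D: refs=A null C, marked=A B D E
Mark C: refs=null, marked=A B C D E
Unmarked (collected): F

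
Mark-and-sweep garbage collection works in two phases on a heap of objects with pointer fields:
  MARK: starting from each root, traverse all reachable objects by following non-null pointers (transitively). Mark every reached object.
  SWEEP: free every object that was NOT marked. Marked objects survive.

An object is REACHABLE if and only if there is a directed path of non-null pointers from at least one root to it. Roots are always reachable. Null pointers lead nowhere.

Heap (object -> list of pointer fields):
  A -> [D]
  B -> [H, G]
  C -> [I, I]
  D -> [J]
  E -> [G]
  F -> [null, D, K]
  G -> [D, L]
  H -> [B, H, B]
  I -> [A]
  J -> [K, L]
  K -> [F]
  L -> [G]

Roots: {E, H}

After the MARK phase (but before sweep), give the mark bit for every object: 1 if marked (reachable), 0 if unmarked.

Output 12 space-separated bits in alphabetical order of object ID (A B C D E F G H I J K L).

Answer: 0 1 0 1 1 1 1 1 0 1 1 1

Derivation:
Roots: E H
Mark E: refs=G, marked=E
Mark H: refs=B H B, marked=E H
Mark G: refs=D L, marked=E G H
Mark B: refs=H G, marked=B E G H
Mark D: refs=J, marked=B D E G H
Mark L: refs=G, marked=B D E G H L
Mark J: refs=K L, marked=B D E G H J L
Mark K: refs=F, marked=B D E G H J K L
Mark F: refs=null D K, marked=B D E F G H J K L
Unmarked (collected): A C I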